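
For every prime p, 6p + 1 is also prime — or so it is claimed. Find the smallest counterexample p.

p = 2: 6p + 1 = 13, prime.
p = 3: 6p + 1 = 19, prime.
p = 5: 6p + 1 = 31, prime.
p = 7: 6p + 1 = 43, prime.
p = 11: 6p + 1 = 67, prime.
p = 13: 6p + 1 = 79, prime.
p = 17: 6p + 1 = 103, prime.
p = 19: 6p + 1 = 115 = 5 × 23, not prime.

p = 19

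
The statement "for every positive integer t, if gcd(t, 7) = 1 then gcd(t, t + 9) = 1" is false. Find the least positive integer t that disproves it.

t = 1: gcd(1, 10) = 1.
t = 2: gcd(2, 11) = 1.
t = 3: gcd(3, 12) = 3.

t = 3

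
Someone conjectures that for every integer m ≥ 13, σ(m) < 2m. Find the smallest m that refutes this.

m = 18

m = 13: σ(13) = 14; 14 < 26.
m = 14: σ(14) = 24; 24 < 28.
m = 15: σ(15) = 24; 24 < 30.
m = 16: σ(16) = 31; 31 < 32.
m = 17: σ(17) = 18; 18 < 34.
m = 18: σ(18) = 39; 39 ≥ 36.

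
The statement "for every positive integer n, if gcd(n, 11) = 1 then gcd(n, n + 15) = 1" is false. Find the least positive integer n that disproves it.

n = 3

We need the least positive integer n for which gcd(n, 11) = 1 but gcd(n, n + 15) > 1.
For n = 1, 2 the conclusion holds.
n = 3: gcd(3, 18) = 3.
Thus n = 3 disproves the claim, and no smaller n works.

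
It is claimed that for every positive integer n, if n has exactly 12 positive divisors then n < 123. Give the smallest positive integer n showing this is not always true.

n = 126

We need the least positive integer n for which n has exactly 12 positive divisors but the claim fails.
For n = 60, 72, 84, 90, 96, 108 the conclusion holds.
n = 126: τ(126) = 12; 126 ≥ 123.
So n = 126 is the smallest counterexample.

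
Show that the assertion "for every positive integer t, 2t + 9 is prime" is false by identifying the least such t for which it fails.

t = 3

We need the least positive integer t for which 2t + 9 is not prime.
For t = 1, 2 the conclusion holds.
t = 3: 2t + 9 = 15 = 3 × 5, composite.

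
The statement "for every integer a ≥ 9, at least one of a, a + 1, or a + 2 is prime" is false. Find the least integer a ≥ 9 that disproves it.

a = 14

We need the least integer a ≥ 9 for which a, a + 1, a + 2 are all composite.
For a = 9, 10, 11, 12, 13 the conclusion holds.
a = 14: 14 = 2 × 7; 15 = 3 × 5; 16 = 2 × 8 — all composite.
So a = 14 is the smallest counterexample.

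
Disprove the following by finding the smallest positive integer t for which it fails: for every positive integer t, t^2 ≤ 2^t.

t = 1: t^2 = 1 and 2^t = 2, so 1 ≤ 2.
t = 2: t^2 = 4 and 2^t = 4, so 4 ≤ 4.
t = 3: t^2 = 9 and 2^t = 8, so 9 > 8.

t = 3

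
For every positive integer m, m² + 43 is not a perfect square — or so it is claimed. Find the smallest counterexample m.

m = 21

We need the least positive integer m for which m² + 43 is a perfect square.
For m = 1, 2, 3, 4, …, 18, 19, 20 the conclusion holds.
m = 21: 21² + 43 = 484 = 22², a perfect square.
Thus m = 21 disproves the claim, and no smaller m works.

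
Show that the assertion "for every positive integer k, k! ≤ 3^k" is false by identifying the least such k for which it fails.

k = 7

We need the least positive integer k for which k! > 3^k.
The first 6 eligible values, up to k = 6, all satisfy the conclusion.
k = 7: k! = 5040 and 3^k = 2187, so 5040 > 2187.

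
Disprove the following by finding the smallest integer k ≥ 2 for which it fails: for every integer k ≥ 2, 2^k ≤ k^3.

k = 10

Check each integer k ≥ 2 in order until 2^k > k^3.
k = 2: 2^k = 4 and k^3 = 8, so 4 ≤ 8.
k = 3: 2^k = 8 and k^3 = 27, so 8 ≤ 27.
k = 4: 2^k = 16 and k^3 = 64, so 16 ≤ 64.
k = 5: 2^k = 32 and k^3 = 125, so 32 ≤ 125.
k = 6: 2^k = 64 and k^3 = 216, so 64 ≤ 216.
k = 7: 2^k = 128 and k^3 = 343, so 128 ≤ 343.
k = 8: 2^k = 256 and k^3 = 512, so 256 ≤ 512.
k = 9: 2^k = 512 and k^3 = 729, so 512 ≤ 729.
k = 10: 2^k = 1024 and k^3 = 1000, so 1024 > 1000.
Thus k = 10 disproves the claim, and no smaller k works.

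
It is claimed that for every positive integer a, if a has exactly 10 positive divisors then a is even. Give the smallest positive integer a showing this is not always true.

The first 9 eligible values, up to a = 368, all satisfy the conclusion.
a = 405: divisors of 405: 10 divisors; 405 is odd.
Hence a = 405 is a counterexample.

a = 405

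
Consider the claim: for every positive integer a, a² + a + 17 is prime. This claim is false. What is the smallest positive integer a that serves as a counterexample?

Check each positive integer a in order until a² + a + 17 is not prime.
For a = 1, 2, 3, 4, …, 13, 14, 15 the conclusion holds.
a = 16: a² + a + 17 = 289 = 17 × 17, composite.
Hence a = 16 is a counterexample.

a = 16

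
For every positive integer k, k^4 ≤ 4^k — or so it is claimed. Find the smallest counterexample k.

k = 3

We need the least positive integer k for which k^4 > 4^k.
k = 1: k^4 = 1 and 4^k = 4, so 1 ≤ 4.
k = 2: k^4 = 16 and 4^k = 16, so 16 ≤ 16.
k = 3: k^4 = 81 and 4^k = 64, so 81 > 64.
Hence k = 3 is a counterexample.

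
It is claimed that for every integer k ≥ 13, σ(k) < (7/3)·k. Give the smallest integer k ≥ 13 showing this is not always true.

k = 24

A counterexample is any integer k ≥ 13 such that the claim fails; we check each in order.
The first 11 eligible values, up to k = 23, all satisfy the conclusion.
k = 24: σ(24) = 60; 60 ≥ 56.
So k = 24 is the smallest counterexample.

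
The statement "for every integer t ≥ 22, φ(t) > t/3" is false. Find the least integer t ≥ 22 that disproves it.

For t = 22, 23 the conclusion holds.
t = 24: φ(24) = 8 and 24/3 = 8, so φ(24) ≤ 24/3.

t = 24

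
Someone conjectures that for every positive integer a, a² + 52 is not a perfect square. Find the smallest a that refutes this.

a = 12

For a = 1, 2, 3, 4, …, 9, 10, 11 the conclusion holds.
a = 12: 12² + 52 = 196 = 14², a perfect square.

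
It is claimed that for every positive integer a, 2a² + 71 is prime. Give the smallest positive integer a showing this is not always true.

a = 1: 2a² + 71 = 73, prime.
a = 2: 2a² + 71 = 79, prime.
a = 3: 2a² + 71 = 89, prime.
a = 4: 2a² + 71 = 103, prime.
a = 5: 2a² + 71 = 121 = 11 × 11, composite.
So a = 5 is the smallest counterexample.

a = 5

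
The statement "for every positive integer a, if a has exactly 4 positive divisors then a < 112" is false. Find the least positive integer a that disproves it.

a = 115

For a = 6, 8, 10, 14, …, 95, 106, 111 the conclusion holds.
a = 115: τ(115) = 4; 115 ≥ 112.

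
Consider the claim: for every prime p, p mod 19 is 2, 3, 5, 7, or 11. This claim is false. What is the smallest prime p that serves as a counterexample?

p = 13

We need the least prime p for which the claim fails.
p = 2: 2 mod 19 = 2.
p = 3: 3 mod 19 = 3.
p = 5: 5 mod 19 = 5.
p = 7: 7 mod 19 = 7.
p = 11: 11 mod 19 = 11.
p = 13: 13 mod 19 = 13 — not in {2, 3, 5, 7, 11}.
So p = 13 is the smallest counterexample.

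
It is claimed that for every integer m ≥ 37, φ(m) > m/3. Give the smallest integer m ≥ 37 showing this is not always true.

We need the least integer m ≥ 37 for which the claim fails.
m = 37: φ(37) = 36 and 37/3 = 37/3, so φ(37) > 37/3.
m = 38: φ(38) = 18 and 38/3 = 38/3, so φ(38) > 38/3.
m = 39: φ(39) = 24 and 39/3 = 13, so φ(39) > 39/3.
m = 40: φ(40) = 16 and 40/3 = 40/3, so φ(40) > 40/3.
m = 41: φ(41) = 40 and 41/3 = 41/3, so φ(41) > 41/3.
m = 42: φ(42) = 12 and 42/3 = 14, so φ(42) ≤ 42/3.
So m = 42 is the smallest counterexample.

m = 42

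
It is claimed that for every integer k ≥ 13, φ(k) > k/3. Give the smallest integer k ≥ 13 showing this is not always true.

We need the least integer k ≥ 13 for which the claim fails.
The first 5 eligible values, up to k = 17, all satisfy the conclusion.
k = 18: φ(18) = 6 and 18/3 = 6, so φ(18) ≤ 18/3.
So k = 18 is the smallest counterexample.

k = 18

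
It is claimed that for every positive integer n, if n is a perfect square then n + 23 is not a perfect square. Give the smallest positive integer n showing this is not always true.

We need the least positive integer n for which n is a perfect square but n + 23 is a perfect square.
For n = 1, 4, 9, 16, 25, 36, 49, 64, 81, 100 the conclusion holds.
n = 121: 121 = 11² and 121 + 23 = 144 = 12².
Hence n = 121 is a counterexample.

n = 121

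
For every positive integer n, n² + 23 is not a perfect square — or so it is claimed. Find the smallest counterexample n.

For n = 1, 2, 3, 4, 5, 6, 7, 8, 9, 10 the conclusion holds.
n = 11: 11² + 23 = 144 = 12², a perfect square.
So n = 11 is the smallest counterexample.

n = 11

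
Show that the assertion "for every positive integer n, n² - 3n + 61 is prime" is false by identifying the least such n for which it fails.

n = 4

A counterexample is any positive integer n such that n² - 3n + 61 is not prime; we check each in order.
For n = 1, 2, 3 the conclusion holds.
n = 4: n² - 3n + 61 = 65 = 5 × 13, composite.
Hence n = 4 is a counterexample.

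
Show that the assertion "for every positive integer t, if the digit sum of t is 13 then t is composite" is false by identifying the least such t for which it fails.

t = 67

Check each positive integer t in order until the digit sum of t is 13 but t is prime.
For t = 49, 58 the conclusion holds.
t = 67: digit sum 13; 67 is prime, not composite.
Thus t = 67 disproves the claim, and no smaller t works.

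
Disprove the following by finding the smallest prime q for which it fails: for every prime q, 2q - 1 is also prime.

q = 5

q = 2: 2q - 1 = 3, prime.
q = 3: 2q - 1 = 5, prime.
q = 5: 2q - 1 = 9 = 3 × 3, not prime.
So q = 5 is the smallest counterexample.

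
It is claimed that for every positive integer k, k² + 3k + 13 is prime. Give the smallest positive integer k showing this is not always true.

We need the least positive integer k for which k² + 3k + 13 is not prime.
For k = 1, 2, 3, 4, 5, 6, 7, 8 the conclusion holds.
k = 9: k² + 3k + 13 = 121 = 11 × 11, composite.

k = 9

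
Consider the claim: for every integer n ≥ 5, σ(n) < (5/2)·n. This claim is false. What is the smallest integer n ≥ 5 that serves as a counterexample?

n = 24

For n = 5, 6, 7, 8, …, 21, 22, 23 the conclusion holds.
n = 24: σ(24) = 60; 60 ≥ 60.
Thus n = 24 disproves the claim, and no smaller n works.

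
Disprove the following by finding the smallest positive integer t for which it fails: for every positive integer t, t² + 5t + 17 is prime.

A counterexample is any positive integer t such that t² + 5t + 17 is not prime; we check each in order.
t = 1: t² + 5t + 17 = 23, prime.
t = 2: t² + 5t + 17 = 31, prime.
t = 3: t² + 5t + 17 = 41, prime.
t = 4: t² + 5t + 17 = 53, prime.
t = 5: t² + 5t + 17 = 67, prime.
t = 6: t² + 5t + 17 = 83, prime.
t = 7: t² + 5t + 17 = 101, prime.
t = 8: t² + 5t + 17 = 121 = 11 × 11, composite.

t = 8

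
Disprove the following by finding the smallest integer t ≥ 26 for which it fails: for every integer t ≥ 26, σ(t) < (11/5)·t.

t = 30

A counterexample is any integer t ≥ 26 such that the claim fails; we check each in order.
t = 26: σ(26) = 42; 42 < 286/5.
t = 27: σ(27) = 40; 40 < 297/5.
t = 28: σ(28) = 56; 56 < 308/5.
t = 29: σ(29) = 30; 30 < 319/5.
t = 30: σ(30) = 72; 72 ≥ 66.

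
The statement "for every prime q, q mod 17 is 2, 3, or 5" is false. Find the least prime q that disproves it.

Check each prime q in order until the claim fails.
q = 2: 2 mod 17 = 2.
q = 3: 3 mod 17 = 3.
q = 5: 5 mod 17 = 5.
q = 7: 7 mod 17 = 7 — not in {2, 3, 5}.

q = 7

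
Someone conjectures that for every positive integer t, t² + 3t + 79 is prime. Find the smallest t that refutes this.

t = 5

t = 1: t² + 3t + 79 = 83, prime.
t = 2: t² + 3t + 79 = 89, prime.
t = 3: t² + 3t + 79 = 97, prime.
t = 4: t² + 3t + 79 = 107, prime.
t = 5: t² + 3t + 79 = 119 = 7 × 17, composite.
Hence t = 5 is a counterexample.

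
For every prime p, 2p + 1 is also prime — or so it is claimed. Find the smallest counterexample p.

p = 7

We need the least prime p for which 2p + 1 is not prime.
For p = 2, 3, 5 the conclusion holds.
p = 7: 2p + 1 = 15 = 3 × 5, not prime.
So p = 7 is the smallest counterexample.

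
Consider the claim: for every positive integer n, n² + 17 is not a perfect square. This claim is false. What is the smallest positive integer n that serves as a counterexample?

n = 8

A counterexample is any positive integer n such that n² + 17 is a perfect square; we check each in order.
The first 7 eligible values, up to n = 7, all satisfy the conclusion.
n = 8: 8² + 17 = 81 = 9², a perfect square.
Thus n = 8 disproves the claim, and no smaller n works.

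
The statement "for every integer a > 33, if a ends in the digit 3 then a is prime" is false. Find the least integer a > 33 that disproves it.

a = 63

We need the least integer a > 33 for which a ends in the digit 3 but a is not prime.
a = 43: 43 ends in 3 and is prime.
a = 53: 53 ends in 3 and is prime.
a = 63: 63 ends in 3; 63 = 3 × 21, composite.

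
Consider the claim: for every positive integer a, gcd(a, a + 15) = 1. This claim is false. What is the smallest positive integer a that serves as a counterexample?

A counterexample is any positive integer a such that gcd(a, a + 15) > 1; we check each in order.
For a = 1, 2 the conclusion holds.
a = 3: gcd(3, 18) = 3.
So a = 3 is the smallest counterexample.

a = 3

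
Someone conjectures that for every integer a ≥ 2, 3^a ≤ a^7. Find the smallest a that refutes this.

We need the least integer a ≥ 2 for which 3^a > a^7.
For a = 2, 3, 4, 5, …, 16, 17, 18 the conclusion holds.
a = 19: 3^a = 1162261467 and a^7 = 893871739, so 1162261467 > 893871739.
So a = 19 is the smallest counterexample.

a = 19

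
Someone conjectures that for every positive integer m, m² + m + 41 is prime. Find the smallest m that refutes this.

Check each positive integer m in order until m² + m + 41 is not prime.
For m = 1, 2, 3, 4, …, 37, 38, 39 the conclusion holds.
m = 40: m² + m + 41 = 1681 = 41 × 41, composite.
So m = 40 is the smallest counterexample.

m = 40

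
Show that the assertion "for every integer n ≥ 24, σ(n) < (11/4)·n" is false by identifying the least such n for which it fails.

A counterexample is any integer n ≥ 24 such that the claim fails; we check each in order.
For n = 24, 25, 26, 27, …, 57, 58, 59 the conclusion holds.
n = 60: σ(60) = 168; 168 ≥ 165.
Hence n = 60 is a counterexample.

n = 60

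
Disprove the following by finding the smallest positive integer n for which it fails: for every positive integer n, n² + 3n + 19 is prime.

n = 15

A counterexample is any positive integer n such that n² + 3n + 19 is not prime; we check each in order.
For n = 1, 2, 3, 4, …, 12, 13, 14 the conclusion holds.
n = 15: n² + 3n + 19 = 289 = 17 × 17, composite.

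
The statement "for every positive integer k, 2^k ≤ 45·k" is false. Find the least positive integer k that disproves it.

k = 9

For k = 1, 2, 3, 4, 5, 6, 7, 8 the conclusion holds.
k = 9: 2^k = 512 and 45·k = 405, so 512 > 405.
Thus k = 9 disproves the claim, and no smaller k works.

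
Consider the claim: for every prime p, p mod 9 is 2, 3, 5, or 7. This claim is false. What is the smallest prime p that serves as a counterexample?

p = 13

A counterexample is any prime p such that the claim fails; we check each in order.
For p = 2, 3, 5, 7, 11 the conclusion holds.
p = 13: 13 mod 9 = 4 — not in {2, 3, 5, 7}.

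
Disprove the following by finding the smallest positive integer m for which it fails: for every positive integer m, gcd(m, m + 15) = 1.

m = 1: gcd(1, 16) = 1.
m = 2: gcd(2, 17) = 1.
m = 3: gcd(3, 18) = 3.

m = 3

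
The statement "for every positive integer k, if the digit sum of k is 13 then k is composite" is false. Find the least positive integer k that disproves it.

k = 67

A counterexample is any positive integer k such that the digit sum of k is 13 but k is prime; we check each in order.
k = 49: digit sum 13; 49 is composite.
k = 58: digit sum 13; 58 is composite.
k = 67: digit sum 13; 67 is prime, not composite.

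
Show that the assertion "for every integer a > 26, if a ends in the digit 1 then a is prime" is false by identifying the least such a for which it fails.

Check each integer a > 26 in order until a ends in the digit 1 but a is not prime.
For a = 31, 41 the conclusion holds.
a = 51: 51 ends in 1; 51 = 3 × 17, composite.
So a = 51 is the smallest counterexample.

a = 51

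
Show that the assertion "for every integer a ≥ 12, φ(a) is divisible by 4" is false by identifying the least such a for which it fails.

We need the least integer a ≥ 12 for which φ(a) is not divisible by 4.
a = 12: φ(12) = 4; 4 mod 4 = 0.
a = 13: φ(13) = 12; 12 mod 4 = 0.
a = 14: φ(14) = 6; 6 mod 4 = 2.
Hence a = 14 is a counterexample.

a = 14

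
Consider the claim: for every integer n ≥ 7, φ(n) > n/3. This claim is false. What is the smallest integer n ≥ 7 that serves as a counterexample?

We need the least integer n ≥ 7 for which the claim fails.
n = 7: φ(7) = 6 and 7/3 = 7/3, so φ(7) > 7/3.
n = 8: φ(8) = 4 and 8/3 = 8/3, so φ(8) > 8/3.
n = 9: φ(9) = 6 and 9/3 = 3, so φ(9) > 9/3.
n = 10: φ(10) = 4 and 10/3 = 10/3, so φ(10) > 10/3.
n = 11: φ(11) = 10 and 11/3 = 11/3, so φ(11) > 11/3.
n = 12: φ(12) = 4 and 12/3 = 4, so φ(12) ≤ 12/3.
So n = 12 is the smallest counterexample.

n = 12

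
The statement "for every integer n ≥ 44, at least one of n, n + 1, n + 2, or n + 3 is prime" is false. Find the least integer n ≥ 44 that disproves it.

n = 48

The first 4 eligible values, up to n = 47, all satisfy the conclusion.
n = 48: 48 = 2 × 24; 49 = 7 × 7; 50 = 2 × 25; 51 = 3 × 17 — all composite.
Thus n = 48 disproves the claim, and no smaller n works.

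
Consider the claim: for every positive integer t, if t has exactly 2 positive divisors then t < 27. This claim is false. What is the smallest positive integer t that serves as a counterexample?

A counterexample is any positive integer t such that t has exactly 2 positive divisors but the claim fails; we check each in order.
The first 9 eligible values, up to t = 23, all satisfy the conclusion.
t = 29: τ(29) = 2; 29 ≥ 27.

t = 29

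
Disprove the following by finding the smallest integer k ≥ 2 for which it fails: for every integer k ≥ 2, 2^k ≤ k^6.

For k = 2, 3, 4, 5, …, 27, 28, 29 the conclusion holds.
k = 30: 2^k = 1073741824 and k^6 = 729000000, so 1073741824 > 729000000.
Hence k = 30 is a counterexample.

k = 30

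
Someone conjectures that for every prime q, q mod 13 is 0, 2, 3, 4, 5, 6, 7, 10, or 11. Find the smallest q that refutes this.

A counterexample is any prime q such that the claim fails; we check each in order.
For q = 2, 3, 5, 7, …, 37, 41, 43 the conclusion holds.
q = 47: 47 mod 13 = 8 — not in {0, 2, 3, 4, 5, 6, 7, 10, 11}.
Hence q = 47 is a counterexample.

q = 47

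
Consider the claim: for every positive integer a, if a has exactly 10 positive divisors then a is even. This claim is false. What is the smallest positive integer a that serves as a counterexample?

We need the least positive integer a for which a has exactly 10 positive divisors but a is odd.
For a = 48, 80, 112, 162, 176, 208, 272, 304, 368 the conclusion holds.
a = 405: divisors of 405: 10 divisors; 405 is odd.

a = 405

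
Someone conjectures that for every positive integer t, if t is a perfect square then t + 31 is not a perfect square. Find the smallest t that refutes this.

The first 14 eligible values, up to t = 196, all satisfy the conclusion.
t = 225: 225 = 15² and 225 + 31 = 256 = 16².

t = 225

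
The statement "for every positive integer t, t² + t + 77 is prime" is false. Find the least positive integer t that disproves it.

t = 6

We need the least positive integer t for which t² + t + 77 is not prime.
t = 1: t² + t + 77 = 79, prime.
t = 2: t² + t + 77 = 83, prime.
t = 3: t² + t + 77 = 89, prime.
t = 4: t² + t + 77 = 97, prime.
t = 5: t² + t + 77 = 107, prime.
t = 6: t² + t + 77 = 119 = 7 × 17, composite.
Hence t = 6 is a counterexample.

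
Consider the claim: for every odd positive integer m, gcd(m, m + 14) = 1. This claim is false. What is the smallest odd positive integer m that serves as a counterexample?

m = 1: gcd(1, 15) = 1.
m = 3: gcd(3, 17) = 1.
m = 5: gcd(5, 19) = 1.
m = 7: gcd(7, 21) = 7.

m = 7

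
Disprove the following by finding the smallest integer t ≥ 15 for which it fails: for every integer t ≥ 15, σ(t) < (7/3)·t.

t = 24

A counterexample is any integer t ≥ 15 such that the claim fails; we check each in order.
The first 9 eligible values, up to t = 23, all satisfy the conclusion.
t = 24: σ(24) = 60; 60 ≥ 56.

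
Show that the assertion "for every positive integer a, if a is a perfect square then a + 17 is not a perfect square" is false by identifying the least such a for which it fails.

a = 64

A counterexample is any positive integer a such that a is a perfect square but a + 17 is a perfect square; we check each in order.
The first 7 eligible values, up to a = 49, all satisfy the conclusion.
a = 64: 64 = 8² and 64 + 17 = 81 = 9².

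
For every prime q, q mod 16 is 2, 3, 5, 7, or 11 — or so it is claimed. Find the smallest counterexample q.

A counterexample is any prime q such that the claim fails; we check each in order.
The first 5 eligible values, up to q = 11, all satisfy the conclusion.
q = 13: 13 mod 16 = 13 — not in {2, 3, 5, 7, 11}.

q = 13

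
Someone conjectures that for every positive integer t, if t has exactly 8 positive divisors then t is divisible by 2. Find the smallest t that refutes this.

The first 12 eligible values, up to t = 104, all satisfy the conclusion.
t = 105: τ(105) = 8; 105 mod 2 = 1.
Thus t = 105 disproves the claim, and no smaller t works.

t = 105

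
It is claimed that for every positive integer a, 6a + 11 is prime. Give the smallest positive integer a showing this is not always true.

a = 4

Check each positive integer a in order until 6a + 11 is not prime.
For a = 1, 2, 3 the conclusion holds.
a = 4: 6a + 11 = 35 = 5 × 7, composite.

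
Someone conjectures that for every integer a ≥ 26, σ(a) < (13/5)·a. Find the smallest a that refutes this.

We need the least integer a ≥ 26 for which the claim fails.
The first 34 eligible values, up to a = 59, all satisfy the conclusion.
a = 60: σ(60) = 168; 168 ≥ 156.
So a = 60 is the smallest counterexample.

a = 60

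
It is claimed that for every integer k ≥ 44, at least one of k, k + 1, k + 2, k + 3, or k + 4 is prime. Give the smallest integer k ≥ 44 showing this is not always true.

k = 48

Check each integer k ≥ 44 in order until k, k + 1, k + 2, k + 3, k + 4 are all composite.
k = 44: 47 is prime.
k = 45: 47 is prime.
k = 46: 47 is prime.
k = 47: 47 is prime.
k = 48: 48 = 2 × 24; 49 = 7 × 7; 50 = 2 × 25; 51 = 3 × 17; 52 = 2 × 26 — all composite.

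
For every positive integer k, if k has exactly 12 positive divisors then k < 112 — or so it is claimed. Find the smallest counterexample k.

k = 126

Check each positive integer k in order until k has exactly 12 positive divisors but the claim fails.
k = 60: τ(60) = 12; 60 < 112.
k = 72: τ(72) = 12; 72 < 112.
k = 84: τ(84) = 12; 84 < 112.
k = 90: τ(90) = 12; 90 < 112.
k = 96: τ(96) = 12; 96 < 112.
k = 108: τ(108) = 12; 108 < 112.
k = 126: τ(126) = 12; 126 ≥ 112.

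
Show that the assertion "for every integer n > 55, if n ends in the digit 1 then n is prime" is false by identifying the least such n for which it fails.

A counterexample is any integer n > 55 such that n ends in the digit 1 but n is not prime; we check each in order.
n = 61: 61 ends in 1 and is prime.
n = 71: 71 ends in 1 and is prime.
n = 81: 81 ends in 1; 81 = 3 × 27, composite.

n = 81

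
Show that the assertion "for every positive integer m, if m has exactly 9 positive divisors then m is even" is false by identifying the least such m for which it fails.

A counterexample is any positive integer m such that m has exactly 9 positive divisors but m is odd; we check each in order.
For m = 36, 100, 196 the conclusion holds.
m = 225: divisors of 225: 9 divisors; 225 is odd.

m = 225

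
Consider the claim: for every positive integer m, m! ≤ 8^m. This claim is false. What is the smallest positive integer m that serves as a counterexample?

For m = 1, 2, 3, 4, …, 17, 18, 19 the conclusion holds.
m = 20: m! = 2432902008176640000 and 8^m = 1152921504606846976, so 2432902008176640000 > 1152921504606846976.
Thus m = 20 disproves the claim, and no smaller m works.

m = 20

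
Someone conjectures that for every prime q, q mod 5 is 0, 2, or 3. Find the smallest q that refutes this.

q = 11

Check each prime q in order until the claim fails.
The first 4 eligible values, up to q = 7, all satisfy the conclusion.
q = 11: 11 mod 5 = 1 — not in {0, 2, 3}.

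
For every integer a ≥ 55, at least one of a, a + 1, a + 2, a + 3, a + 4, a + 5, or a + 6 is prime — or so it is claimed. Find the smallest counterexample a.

For a = 55, 56, 57, 58, …, 87, 88, 89 the conclusion holds.
a = 90: 90 = 2 × 45; 91 = 7 × 13; 92 = 2 × 46; 93 = 3 × 31; 94 = 2 × 47; 95 = 5 × 19; 96 = 2 × 48 — all composite.

a = 90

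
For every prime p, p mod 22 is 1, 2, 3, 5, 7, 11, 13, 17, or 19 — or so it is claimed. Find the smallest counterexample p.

p = 31

A counterexample is any prime p such that the claim fails; we check each in order.
For p = 2, 3, 5, 7, 11, 13, 17, 19, 23, 29 the conclusion holds.
p = 31: 31 mod 22 = 9 — not in {1, 2, 3, 5, 7, 11, 13, 17, 19}.
Thus p = 31 disproves the claim, and no smaller p works.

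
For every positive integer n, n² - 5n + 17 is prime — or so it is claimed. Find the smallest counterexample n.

For n = 1, 2, 3, 4, …, 10, 11, 12 the conclusion holds.
n = 13: n² - 5n + 17 = 121 = 11 × 11, composite.
So n = 13 is the smallest counterexample.

n = 13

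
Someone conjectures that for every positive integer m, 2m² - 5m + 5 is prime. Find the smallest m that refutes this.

m = 3

We need the least positive integer m for which 2m² - 5m + 5 is not prime.
For m = 1, 2 the conclusion holds.
m = 3: 2m² - 5m + 5 = 8 = 2 × 4, composite.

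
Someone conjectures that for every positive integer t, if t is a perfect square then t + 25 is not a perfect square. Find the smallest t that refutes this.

t = 144

A counterexample is any positive integer t such that t is a perfect square but t + 25 is a perfect square; we check each in order.
The first 11 eligible values, up to t = 121, all satisfy the conclusion.
t = 144: 144 = 12² and 144 + 25 = 169 = 13².
Hence t = 144 is a counterexample.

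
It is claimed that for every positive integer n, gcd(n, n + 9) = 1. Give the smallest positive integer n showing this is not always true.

n = 3

Check each positive integer n in order until gcd(n, n + 9) > 1.
n = 1: gcd(1, 10) = 1.
n = 2: gcd(2, 11) = 1.
n = 3: gcd(3, 12) = 3.
Hence n = 3 is a counterexample.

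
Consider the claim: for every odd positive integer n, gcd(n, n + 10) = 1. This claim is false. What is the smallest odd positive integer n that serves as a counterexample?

We need the least odd positive integer n for which gcd(n, n + 10) > 1.
n = 1: gcd(1, 11) = 1.
n = 3: gcd(3, 13) = 1.
n = 5: gcd(5, 15) = 5.
So n = 5 is the smallest counterexample.

n = 5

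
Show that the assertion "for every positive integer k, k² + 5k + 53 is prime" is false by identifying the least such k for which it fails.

k = 3

A counterexample is any positive integer k such that k² + 5k + 53 is not prime; we check each in order.
k = 1: k² + 5k + 53 = 59, prime.
k = 2: k² + 5k + 53 = 67, prime.
k = 3: k² + 5k + 53 = 77 = 7 × 11, composite.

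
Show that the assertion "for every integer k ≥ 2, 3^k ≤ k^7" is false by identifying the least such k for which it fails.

k = 19

We need the least integer k ≥ 2 for which 3^k > k^7.
The first 17 eligible values, up to k = 18, all satisfy the conclusion.
k = 19: 3^k = 1162261467 and k^7 = 893871739, so 1162261467 > 893871739.
So k = 19 is the smallest counterexample.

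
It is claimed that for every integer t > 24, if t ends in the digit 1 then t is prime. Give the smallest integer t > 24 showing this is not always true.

t = 51

A counterexample is any integer t > 24 such that t ends in the digit 1 but t is not prime; we check each in order.
For t = 31, 41 the conclusion holds.
t = 51: 51 ends in 1; 51 = 3 × 17, composite.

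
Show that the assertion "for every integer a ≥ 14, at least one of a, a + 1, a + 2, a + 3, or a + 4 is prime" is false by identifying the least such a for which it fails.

For a = 14, 15, 16, 17, 18, 19, 20, 21, 22, 23 the conclusion holds.
a = 24: 24 = 2 × 12; 25 = 5 × 5; 26 = 2 × 13; 27 = 3 × 9; 28 = 2 × 14 — all composite.
Thus a = 24 disproves the claim, and no smaller a works.

a = 24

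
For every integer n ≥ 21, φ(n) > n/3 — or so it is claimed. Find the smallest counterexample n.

n = 24

We need the least integer n ≥ 21 for which the claim fails.
For n = 21, 22, 23 the conclusion holds.
n = 24: φ(24) = 8 and 24/3 = 8, so φ(24) ≤ 24/3.
Hence n = 24 is a counterexample.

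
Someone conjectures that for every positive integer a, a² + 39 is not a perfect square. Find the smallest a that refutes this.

a = 5

Check each positive integer a in order until a² + 39 is a perfect square.
a = 1: 1² + 39 = 40, not a perfect square.
a = 2: 2² + 39 = 43, not a perfect square.
a = 3: 3² + 39 = 48, not a perfect square.
a = 4: 4² + 39 = 55, not a perfect square.
a = 5: 5² + 39 = 64 = 8², a perfect square.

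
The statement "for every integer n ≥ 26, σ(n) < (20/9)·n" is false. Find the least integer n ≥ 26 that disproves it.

A counterexample is any integer n ≥ 26 such that the claim fails; we check each in order.
For n = 26, 27, 28, 29 the conclusion holds.
n = 30: σ(30) = 72; 72 ≥ 200/3.
Thus n = 30 disproves the claim, and no smaller n works.

n = 30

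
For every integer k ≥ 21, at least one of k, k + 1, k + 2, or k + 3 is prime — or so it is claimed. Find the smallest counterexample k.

k = 24

k = 21: 23 is prime.
k = 22: 23 is prime.
k = 23: 23 is prime.
k = 24: 24 = 2 × 12; 25 = 5 × 5; 26 = 2 × 13; 27 = 3 × 9 — all composite.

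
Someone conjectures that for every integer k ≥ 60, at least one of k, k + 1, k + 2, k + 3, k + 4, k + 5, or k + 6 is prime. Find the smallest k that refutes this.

k = 90

We need the least integer k ≥ 60 for which k, k + 1, k + 2, k + 3, k + 4, k + 5, k + 6 are all composite.
The first 30 eligible values, up to k = 89, all satisfy the conclusion.
k = 90: 90 = 2 × 45; 91 = 7 × 13; 92 = 2 × 46; 93 = 3 × 31; 94 = 2 × 47; 95 = 5 × 19; 96 = 2 × 48 — all composite.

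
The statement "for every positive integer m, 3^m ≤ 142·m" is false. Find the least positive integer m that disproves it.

m = 7

Check each positive integer m in order until 3^m > 142·m.
The first 6 eligible values, up to m = 6, all satisfy the conclusion.
m = 7: 3^m = 2187 and 142·m = 994, so 2187 > 994.
Thus m = 7 disproves the claim, and no smaller m works.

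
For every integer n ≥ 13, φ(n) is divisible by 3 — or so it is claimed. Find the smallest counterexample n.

n = 15

Check each integer n ≥ 13 in order until φ(n) is not divisible by 3.
For n = 13, 14 the conclusion holds.
n = 15: φ(15) = 8; 8 mod 3 = 2.
Hence n = 15 is a counterexample.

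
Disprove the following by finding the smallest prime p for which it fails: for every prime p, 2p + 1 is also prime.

Check each prime p in order until 2p + 1 is not prime.
For p = 2, 3, 5 the conclusion holds.
p = 7: 2p + 1 = 15 = 3 × 5, not prime.
Hence p = 7 is a counterexample.

p = 7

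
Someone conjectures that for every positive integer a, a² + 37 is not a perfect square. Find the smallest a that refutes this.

Check each positive integer a in order until a² + 37 is a perfect square.
For a = 1, 2, 3, 4, …, 15, 16, 17 the conclusion holds.
a = 18: 18² + 37 = 361 = 19², a perfect square.
Thus a = 18 disproves the claim, and no smaller a works.

a = 18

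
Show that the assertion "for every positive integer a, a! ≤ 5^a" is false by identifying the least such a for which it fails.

a = 12

Check each positive integer a in order until a! > 5^a.
For a = 1, 2, 3, 4, …, 9, 10, 11 the conclusion holds.
a = 12: a! = 479001600 and 5^a = 244140625, so 479001600 > 244140625.
So a = 12 is the smallest counterexample.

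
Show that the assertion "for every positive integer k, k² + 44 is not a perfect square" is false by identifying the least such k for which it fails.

We need the least positive integer k for which k² + 44 is a perfect square.
For k = 1, 2, 3, 4, 5, 6, 7, 8, 9 the conclusion holds.
k = 10: 10² + 44 = 144 = 12², a perfect square.
Thus k = 10 disproves the claim, and no smaller k works.

k = 10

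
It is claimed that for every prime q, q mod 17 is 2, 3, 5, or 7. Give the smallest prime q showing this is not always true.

q = 11

We need the least prime q for which the claim fails.
q = 2: 2 mod 17 = 2.
q = 3: 3 mod 17 = 3.
q = 5: 5 mod 17 = 5.
q = 7: 7 mod 17 = 7.
q = 11: 11 mod 17 = 11 — not in {2, 3, 5, 7}.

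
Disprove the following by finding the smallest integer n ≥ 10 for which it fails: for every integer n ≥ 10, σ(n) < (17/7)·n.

Check each integer n ≥ 10 in order until the claim fails.
For n = 10, 11, 12, 13, …, 21, 22, 23 the conclusion holds.
n = 24: σ(24) = 60; 60 ≥ 408/7.
Hence n = 24 is a counterexample.

n = 24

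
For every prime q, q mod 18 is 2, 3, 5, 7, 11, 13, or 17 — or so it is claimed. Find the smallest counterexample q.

q = 19

For q = 2, 3, 5, 7, 11, 13, 17 the conclusion holds.
q = 19: 19 mod 18 = 1 — not in {2, 3, 5, 7, 11, 13, 17}.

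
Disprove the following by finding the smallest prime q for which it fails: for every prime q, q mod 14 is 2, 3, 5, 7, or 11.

q = 13

The first 5 eligible values, up to q = 11, all satisfy the conclusion.
q = 13: 13 mod 14 = 13 — not in {2, 3, 5, 7, 11}.
Hence q = 13 is a counterexample.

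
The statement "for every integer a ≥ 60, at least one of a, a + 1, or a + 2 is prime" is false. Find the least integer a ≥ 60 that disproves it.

We need the least integer a ≥ 60 for which a, a + 1, a + 2 are all composite.
a = 60: 61 is prime.
a = 61: 61 is prime.
a = 62: 62 = 2 × 31; 63 = 3 × 21; 64 = 2 × 32 — all composite.
Hence a = 62 is a counterexample.

a = 62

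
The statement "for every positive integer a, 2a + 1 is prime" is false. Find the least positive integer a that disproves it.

a = 4

a = 1: 2a + 1 = 3, prime.
a = 2: 2a + 1 = 5, prime.
a = 3: 2a + 1 = 7, prime.
a = 4: 2a + 1 = 9 = 3 × 3, composite.
So a = 4 is the smallest counterexample.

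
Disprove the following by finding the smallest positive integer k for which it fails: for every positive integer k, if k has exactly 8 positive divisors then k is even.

k = 105

For k = 24, 30, 40, 42, …, 88, 102, 104 the conclusion holds.
k = 105: divisors of 105: 1, 3, 5, 7, 15, 21, 35, 105; 105 is odd.
So k = 105 is the smallest counterexample.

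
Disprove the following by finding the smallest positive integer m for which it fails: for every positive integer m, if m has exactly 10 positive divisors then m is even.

m = 405

A counterexample is any positive integer m such that m has exactly 10 positive divisors but m is odd; we check each in order.
For m = 48, 80, 112, 162, 176, 208, 272, 304, 368 the conclusion holds.
m = 405: divisors of 405: 10 divisors; 405 is odd.
Hence m = 405 is a counterexample.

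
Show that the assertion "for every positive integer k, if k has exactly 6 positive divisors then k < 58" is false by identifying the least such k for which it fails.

k = 63

For k = 12, 18, 20, 28, 32, 44, 45, 50, 52 the conclusion holds.
k = 63: τ(63) = 6; 63 ≥ 58.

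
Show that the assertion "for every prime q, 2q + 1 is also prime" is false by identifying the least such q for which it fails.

We need the least prime q for which 2q + 1 is not prime.
q = 2: 2q + 1 = 5, prime.
q = 3: 2q + 1 = 7, prime.
q = 5: 2q + 1 = 11, prime.
q = 7: 2q + 1 = 15 = 3 × 5, not prime.

q = 7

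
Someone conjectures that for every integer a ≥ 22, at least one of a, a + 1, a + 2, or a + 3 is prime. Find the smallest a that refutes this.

Check each integer a ≥ 22 in order until a, a + 1, a + 2, a + 3 are all composite.
For a = 22, 23 the conclusion holds.
a = 24: 24 = 2 × 12; 25 = 5 × 5; 26 = 2 × 13; 27 = 3 × 9 — all composite.
Hence a = 24 is a counterexample.

a = 24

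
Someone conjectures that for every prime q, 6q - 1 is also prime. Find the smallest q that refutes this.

The first 4 eligible values, up to q = 7, all satisfy the conclusion.
q = 11: 6q - 1 = 65 = 5 × 13, not prime.

q = 11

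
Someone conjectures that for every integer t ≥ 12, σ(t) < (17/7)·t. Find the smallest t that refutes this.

For t = 12, 13, 14, 15, …, 21, 22, 23 the conclusion holds.
t = 24: σ(24) = 60; 60 ≥ 408/7.

t = 24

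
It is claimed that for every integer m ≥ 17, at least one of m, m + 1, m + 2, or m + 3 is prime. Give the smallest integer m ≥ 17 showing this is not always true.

m = 24

For m = 17, 18, 19, 20, 21, 22, 23 the conclusion holds.
m = 24: 24 = 2 × 12; 25 = 5 × 5; 26 = 2 × 13; 27 = 3 × 9 — all composite.
Hence m = 24 is a counterexample.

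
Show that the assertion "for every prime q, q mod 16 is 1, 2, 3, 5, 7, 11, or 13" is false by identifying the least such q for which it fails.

A counterexample is any prime q such that the claim fails; we check each in order.
The first 10 eligible values, up to q = 29, all satisfy the conclusion.
q = 31: 31 mod 16 = 15 — not in {1, 2, 3, 5, 7, 11, 13}.
So q = 31 is the smallest counterexample.

q = 31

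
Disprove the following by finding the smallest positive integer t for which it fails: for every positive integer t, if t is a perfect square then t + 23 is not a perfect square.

A counterexample is any positive integer t such that t is a perfect square but t + 23 is a perfect square; we check each in order.
The first 10 eligible values, up to t = 100, all satisfy the conclusion.
t = 121: 121 = 11² and 121 + 23 = 144 = 12².

t = 121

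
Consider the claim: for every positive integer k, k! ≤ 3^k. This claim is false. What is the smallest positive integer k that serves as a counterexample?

The first 6 eligible values, up to k = 6, all satisfy the conclusion.
k = 7: k! = 5040 and 3^k = 2187, so 5040 > 2187.
So k = 7 is the smallest counterexample.

k = 7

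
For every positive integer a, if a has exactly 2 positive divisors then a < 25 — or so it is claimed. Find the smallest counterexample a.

A counterexample is any positive integer a such that a has exactly 2 positive divisors but the claim fails; we check each in order.
For a = 2, 3, 5, 7, 11, 13, 17, 19, 23 the conclusion holds.
a = 29: τ(29) = 2; 29 ≥ 25.

a = 29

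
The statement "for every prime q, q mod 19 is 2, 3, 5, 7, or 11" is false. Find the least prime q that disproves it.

q = 13

We need the least prime q for which the claim fails.
For q = 2, 3, 5, 7, 11 the conclusion holds.
q = 13: 13 mod 19 = 13 — not in {2, 3, 5, 7, 11}.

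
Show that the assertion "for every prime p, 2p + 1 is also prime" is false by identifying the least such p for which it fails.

p = 7

We need the least prime p for which 2p + 1 is not prime.
For p = 2, 3, 5 the conclusion holds.
p = 7: 2p + 1 = 15 = 3 × 5, not prime.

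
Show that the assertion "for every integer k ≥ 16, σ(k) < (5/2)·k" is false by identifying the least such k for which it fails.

A counterexample is any integer k ≥ 16 such that the claim fails; we check each in order.
The first 8 eligible values, up to k = 23, all satisfy the conclusion.
k = 24: σ(24) = 60; 60 ≥ 60.
Thus k = 24 disproves the claim, and no smaller k works.

k = 24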